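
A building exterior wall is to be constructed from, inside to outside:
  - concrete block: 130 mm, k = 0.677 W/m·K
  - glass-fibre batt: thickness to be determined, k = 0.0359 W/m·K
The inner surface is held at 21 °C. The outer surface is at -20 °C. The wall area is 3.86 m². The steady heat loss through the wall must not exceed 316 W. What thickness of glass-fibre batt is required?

L ≈ 11.1 mm

Series thermal resistances:
R_concrete block = L/(kA) = 0.13/(0.677×3.86) = 0.04975 K/W
Sum of the known resistances R_other = 0.04975 K/W
Required total resistance R_tot = ΔT/Q_allow = 41/316 = 0.1297 K/W
R_glass-fibre batt = R_tot − R_other = 0.08 K/W
L = R·k·A = 0.08×0.0359×3.86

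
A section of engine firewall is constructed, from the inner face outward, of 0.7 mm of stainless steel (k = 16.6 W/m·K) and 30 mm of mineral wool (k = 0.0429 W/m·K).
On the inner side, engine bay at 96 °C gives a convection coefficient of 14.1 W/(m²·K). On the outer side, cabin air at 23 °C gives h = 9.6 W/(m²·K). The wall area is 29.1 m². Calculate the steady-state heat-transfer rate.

Series thermal resistances:
R_inner film = 1/(h_i·A) = 1/(14.1×29.1) = 0.002437 K/W
R_stainless steel = L/(kA) = 0.0007/(16.6×29.1) = 1.449×10^-6 K/W
R_mineral wool = L/(kA) = 0.03/(0.0429×29.1) = 0.02403 K/W
R_outer film = 1/(h_o·A) = 1/(9.6×29.1) = 0.00358 K/W
R_total = 0.03005 K/W
Q = ΔT / R_total = 73 / 0.03005

Q ≈ 2430 W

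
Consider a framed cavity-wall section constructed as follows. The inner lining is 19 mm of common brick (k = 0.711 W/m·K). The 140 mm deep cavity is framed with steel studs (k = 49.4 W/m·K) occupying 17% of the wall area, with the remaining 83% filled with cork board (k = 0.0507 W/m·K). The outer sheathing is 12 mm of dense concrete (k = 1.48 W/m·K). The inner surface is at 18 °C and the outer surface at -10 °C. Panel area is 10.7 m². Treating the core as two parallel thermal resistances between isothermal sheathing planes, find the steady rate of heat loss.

Q ≈ 5830 W

Sheathing layers in series; stud and cavity paths in parallel between them.
R_inner = 0.019/(0.711×10.7) = 0.002497 K/W
R_stud  = 0.14/(49.4×0.17×10.7) = 0.001558 K/W
R_cav   = 0.14/(0.0507×0.83×10.7) = 0.3109 K/W
1/R_core = 1/R_stud + 1/R_cav → R_core = 0.00155 K/W
R_outer = 0.012/(1.48×10.7) = 7.578×10^-4 K/W
R_total = 0.004805 K/W
Q = ΔT/R_total = 28/0.004805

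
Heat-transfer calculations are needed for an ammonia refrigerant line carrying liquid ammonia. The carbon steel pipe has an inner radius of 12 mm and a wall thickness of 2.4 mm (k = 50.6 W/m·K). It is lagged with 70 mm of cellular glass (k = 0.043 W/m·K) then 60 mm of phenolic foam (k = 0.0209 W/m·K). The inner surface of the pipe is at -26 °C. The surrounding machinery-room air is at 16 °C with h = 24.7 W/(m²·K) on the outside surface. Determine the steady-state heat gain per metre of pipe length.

q′ ≈ 3.93 W/m

Per-layer cylindrical resistances, series-summed:
R_carbon steel pipe wall = ln(14.4/12)/(2π×50.6×1) = 5.735×10^-4 K/W
R_cellular glass = ln(84.4/14.4)/(2π×0.043×1) = 6.545 K/W
R_phenolic foam = ln(144.4/84.4)/(2π×0.0209×1) = 4.089 K/W
R_outer film = 1/(h_o·2πr_oL) = 1/(24.7×2π×0.1444×1) = 0.04462 K/W
R_total = 10.68 K/W
Q = ΔT/R_total = 42/10.68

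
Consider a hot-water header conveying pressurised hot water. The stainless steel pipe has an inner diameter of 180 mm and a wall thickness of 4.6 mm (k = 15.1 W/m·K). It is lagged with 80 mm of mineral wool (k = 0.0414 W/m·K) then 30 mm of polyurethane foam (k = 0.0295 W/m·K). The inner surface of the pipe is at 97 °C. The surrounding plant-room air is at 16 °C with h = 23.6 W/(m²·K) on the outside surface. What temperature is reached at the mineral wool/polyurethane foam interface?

Cylindrical conduction, so R = ln(r₂/r₁)/(2πkL) per layer, in series:
R_stainless steel pipe wall = ln(94.6/90)/(2π×15.1×1) = 5.254×10^-4 K/W
R_mineral wool = ln(174.6/94.6)/(2π×0.0414×1) = 2.356 K/W
R_polyurethane foam = ln(204.6/174.6)/(2π×0.0295×1) = 0.8554 K/W
R_outer film = 1/(h_o·2πr_oL) = 1/(23.6×2π×0.2046×1) = 0.03296 K/W
R_total = 3.245 K/W
Q = ΔT/R_total = 81/3.245
Q = 25 W/m
T_interface = T_inner − Q·ΣR(inner→interface) = 97 − 25×2.356

T ≈ 38.2 °C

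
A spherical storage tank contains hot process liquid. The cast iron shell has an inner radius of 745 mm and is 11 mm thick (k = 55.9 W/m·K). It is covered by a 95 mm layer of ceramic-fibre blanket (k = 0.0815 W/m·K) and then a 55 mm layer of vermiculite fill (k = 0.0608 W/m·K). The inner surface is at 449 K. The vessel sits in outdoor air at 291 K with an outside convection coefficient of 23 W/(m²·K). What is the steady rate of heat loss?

Each spherical layer contributes R = (1/r_i − 1/r_o)/(4πk):
R_cast iron shell = (1/0.745 − 1/0.756)/(4π×55.9) = 2.78×10^-5 K/W
R_ceramic-fibre blanket = (1/0.756 − 1/0.851)/(4π×0.0815) = 0.1442 K/W
R_vermiculite fill = (1/0.851 − 1/0.906)/(4π×0.0608) = 0.09337 K/W
R_outer film = 1/(h·4πr_o²) = 1/(23×4π×0.906²) = 0.004215 K/W
R_total = 0.2418 K/W
Q = ΔT/R_total = 158/0.2418

Q ≈ 653 W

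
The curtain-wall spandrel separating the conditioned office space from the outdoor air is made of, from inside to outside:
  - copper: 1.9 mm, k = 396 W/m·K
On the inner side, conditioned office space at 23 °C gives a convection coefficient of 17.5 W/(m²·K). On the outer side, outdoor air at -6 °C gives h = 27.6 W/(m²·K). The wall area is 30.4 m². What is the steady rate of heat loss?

Series thermal resistances:
R_inner film = 1/(h_i·A) = 1/(17.5×30.4) = 0.00188 K/W
R_copper = L/(kA) = 0.0019/(396×30.4) = 1.578×10^-7 K/W
R_outer film = 1/(h_o·A) = 1/(27.6×30.4) = 0.001192 K/W
R_total = 0.003072 K/W
Q = ΔT / R_total = 29 / 0.003072

Q ≈ 9440 W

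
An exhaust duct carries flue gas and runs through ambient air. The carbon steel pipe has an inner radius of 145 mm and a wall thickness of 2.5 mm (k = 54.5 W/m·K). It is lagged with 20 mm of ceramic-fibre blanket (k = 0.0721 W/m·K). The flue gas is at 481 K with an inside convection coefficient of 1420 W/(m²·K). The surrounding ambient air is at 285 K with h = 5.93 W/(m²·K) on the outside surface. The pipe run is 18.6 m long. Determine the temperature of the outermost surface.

T ≈ 356 K

For a radial system each layer contributes R = ln(r_out/r_in)/(2πkL); films add R = 1/(hA).
R_inner film = 1/(h_i·2πr₁L) = 1/(1420×2π×0.145×18.6) = 4.156×10^-5 K/W
R_carbon steel pipe wall = ln(147.5/145)/(2π×54.5×18.6) = 2.684×10^-6 K/W
R_ceramic-fibre blanket = ln(167.5/147.5)/(2π×0.0721×18.6) = 0.01509 K/W
R_outer film = 1/(h_o·2πr_oL) = 1/(5.93×2π×0.1675×18.6) = 0.008615 K/W
R_total = 0.02375 K/W
Q = ΔT/R_total = 196/0.02375
Q = 8250 W
T_interface = T_inner − Q·ΣR(inner→interface) = 481 − 8250×0.01513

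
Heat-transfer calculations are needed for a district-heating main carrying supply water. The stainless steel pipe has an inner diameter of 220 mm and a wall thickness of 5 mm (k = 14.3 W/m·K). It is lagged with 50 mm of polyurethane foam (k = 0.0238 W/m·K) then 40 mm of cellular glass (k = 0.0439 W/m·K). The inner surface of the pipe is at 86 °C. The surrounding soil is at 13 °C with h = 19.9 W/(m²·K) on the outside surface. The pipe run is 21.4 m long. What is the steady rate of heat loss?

Q ≈ 482 W

Cylindrical conduction, so R = ln(r₂/r₁)/(2πkL) per layer, in series:
R_stainless steel pipe wall = ln(115/110)/(2π×14.3×21.4) = 2.312×10^-5 K/W
R_polyurethane foam = ln(165/115)/(2π×0.0238×21.4) = 0.1128 K/W
R_cellular glass = ln(205/165)/(2π×0.0439×21.4) = 0.03677 K/W
R_outer film = 1/(h_o·2πr_oL) = 1/(19.9×2π×0.205×21.4) = 0.001823 K/W
R_total = 0.1514 K/W
Q = ΔT/R_total = 73/0.1514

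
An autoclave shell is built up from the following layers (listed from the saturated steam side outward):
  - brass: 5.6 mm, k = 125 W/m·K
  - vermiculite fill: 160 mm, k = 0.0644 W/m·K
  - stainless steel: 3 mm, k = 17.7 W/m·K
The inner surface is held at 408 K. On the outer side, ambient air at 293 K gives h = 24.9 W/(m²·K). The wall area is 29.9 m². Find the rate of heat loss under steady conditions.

Series thermal resistances:
R_brass = L/(kA) = 0.0056/(125×29.9) = 1.498×10^-6 K/W
R_vermiculite fill = L/(kA) = 0.16/(0.0644×29.9) = 0.08309 K/W
R_stainless steel = L/(kA) = 0.003/(17.7×29.9) = 5.669×10^-6 K/W
R_outer film = 1/(h_o·A) = 1/(24.9×29.9) = 0.001343 K/W
R_total = 0.08444 K/W
Q = ΔT / R_total = 115 / 0.08444

Q ≈ 1360 W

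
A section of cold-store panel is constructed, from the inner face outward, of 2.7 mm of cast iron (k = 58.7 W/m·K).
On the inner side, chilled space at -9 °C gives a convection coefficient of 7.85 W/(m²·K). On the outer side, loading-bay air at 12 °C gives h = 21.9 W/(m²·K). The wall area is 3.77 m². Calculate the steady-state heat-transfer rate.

Q ≈ 457 W

Using the resistance-network approach (series):
R_inner film = 1/(h_i·A) = 1/(7.85×3.77) = 0.03379 K/W
R_cast iron = L/(kA) = 0.0027/(58.7×3.77) = 1.22×10^-5 K/W
R_outer film = 1/(h_o·A) = 1/(21.9×3.77) = 0.01211 K/W
R_total = 0.04591 K/W
Q = ΔT / R_total = 21 / 0.04591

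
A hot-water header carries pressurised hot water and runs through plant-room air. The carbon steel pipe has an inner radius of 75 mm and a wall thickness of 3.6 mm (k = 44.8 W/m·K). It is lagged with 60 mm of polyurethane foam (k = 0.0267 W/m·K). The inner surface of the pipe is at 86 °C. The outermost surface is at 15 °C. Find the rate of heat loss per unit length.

Per-layer cylindrical resistances, series-summed:
R_carbon steel pipe wall = ln(78.6/75)/(2π×44.8×1) = 1.666×10^-4 K/W
R_polyurethane foam = ln(138.6/78.6)/(2π×0.0267×1) = 3.381 K/W
R_total = 3.381 K/W
Q = ΔT/R_total = 71/3.381

q′ ≈ 21 W/m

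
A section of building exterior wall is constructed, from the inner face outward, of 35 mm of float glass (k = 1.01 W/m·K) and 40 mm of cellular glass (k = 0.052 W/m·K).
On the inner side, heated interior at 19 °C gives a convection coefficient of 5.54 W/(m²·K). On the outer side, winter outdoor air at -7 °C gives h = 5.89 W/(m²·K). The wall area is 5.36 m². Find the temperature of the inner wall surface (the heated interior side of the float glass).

T ≈ 14.9 °C

Series thermal resistances:
R_inner film = 1/(h_i·A) = 1/(5.54×5.36) = 0.03368 K/W
R_float glass = L/(kA) = 0.035/(1.01×5.36) = 0.006465 K/W
R_cellular glass = L/(kA) = 0.04/(0.052×5.36) = 0.1435 K/W
R_outer film = 1/(h_o·A) = 1/(5.89×5.36) = 0.03168 K/W
R_total = 0.2153 K/W;  Q = ΔT/R_total = 26/0.2153 = 120.7 W
T_interface = T_inner − Q·ΣR(inner→interface) = 19 − 121×0.03368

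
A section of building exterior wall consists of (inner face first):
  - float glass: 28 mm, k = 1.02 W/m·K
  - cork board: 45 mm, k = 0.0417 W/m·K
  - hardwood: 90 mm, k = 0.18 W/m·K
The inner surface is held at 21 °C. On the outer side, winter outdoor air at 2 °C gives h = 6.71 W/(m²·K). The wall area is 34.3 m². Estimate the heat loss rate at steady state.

Using the resistance-network approach (series):
R_float glass = L/(kA) = 0.028/(1.02×34.3) = 8.003×10^-4 K/W
R_cork board = L/(kA) = 0.045/(0.0417×34.3) = 0.03146 K/W
R_hardwood = L/(kA) = 0.09/(0.18×34.3) = 0.01458 K/W
R_outer film = 1/(h_o·A) = 1/(6.71×34.3) = 0.004345 K/W
R_total = 0.05118 K/W
Q = ΔT / R_total = 19 / 0.05118

Q ≈ 371 W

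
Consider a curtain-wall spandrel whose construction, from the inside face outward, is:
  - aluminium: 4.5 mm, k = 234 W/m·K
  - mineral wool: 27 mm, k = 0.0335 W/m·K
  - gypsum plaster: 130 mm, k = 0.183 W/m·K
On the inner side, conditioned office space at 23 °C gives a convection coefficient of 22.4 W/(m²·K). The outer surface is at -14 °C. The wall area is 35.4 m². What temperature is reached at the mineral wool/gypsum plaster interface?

T ≈ 2.84 °C

Series thermal resistances:
R_inner film = 1/(h_i·A) = 1/(22.4×35.4) = 0.001261 K/W
R_aluminium = L/(kA) = 0.0045/(234×35.4) = 5.432×10^-7 K/W
R_mineral wool = L/(kA) = 0.027/(0.0335×35.4) = 0.02277 K/W
R_gypsum plaster = L/(kA) = 0.13/(0.183×35.4) = 0.02007 K/W
R_total = 0.0441 K/W;  Q = ΔT/R_total = 37/0.0441 = 839.1 W
T_interface = T_inner − Q·ΣR(inner→interface) = 23 − 839×0.02403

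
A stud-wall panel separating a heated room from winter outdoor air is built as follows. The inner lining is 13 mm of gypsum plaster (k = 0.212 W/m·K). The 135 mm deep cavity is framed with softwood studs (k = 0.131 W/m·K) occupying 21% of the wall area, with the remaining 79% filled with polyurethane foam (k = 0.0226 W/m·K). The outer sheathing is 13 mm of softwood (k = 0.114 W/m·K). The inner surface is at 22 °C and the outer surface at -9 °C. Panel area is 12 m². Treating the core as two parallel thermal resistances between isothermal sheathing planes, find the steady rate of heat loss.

Sheathing layers in series; stud and cavity paths in parallel between them.
R_inner = 0.013/(0.212×12) = 0.00511 K/W
R_stud  = 0.135/(0.131×0.21×12) = 0.4089 K/W
R_cav   = 0.135/(0.0226×0.79×12) = 0.6301 K/W
1/R_core = 1/R_stud + 1/R_cav → R_core = 0.248 K/W
R_outer = 0.013/(0.114×12) = 0.009503 K/W
R_total = 0.2626 K/W
Q = ΔT/R_total = 31/0.2626

Q ≈ 118 W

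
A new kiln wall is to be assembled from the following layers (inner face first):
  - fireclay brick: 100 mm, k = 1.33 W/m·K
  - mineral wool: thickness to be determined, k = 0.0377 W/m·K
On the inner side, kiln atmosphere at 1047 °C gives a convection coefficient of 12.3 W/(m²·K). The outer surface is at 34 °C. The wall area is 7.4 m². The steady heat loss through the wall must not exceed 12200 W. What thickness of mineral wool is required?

Using the resistance-network approach (series):
R_inner film = 1/(h_i·A) = 1/(12.3×7.4) = 0.01099 K/W
R_fireclay brick = L/(kA) = 0.1/(1.33×7.4) = 0.01016 K/W
Sum of the known resistances R_other = 0.02115 K/W
Required total resistance R_tot = ΔT/Q_allow = 1013/12200 = 0.08303 K/W
R_mineral wool = R_tot − R_other = 0.06189 K/W
L = R·k·A = 0.06189×0.0377×7.4

L ≈ 17.3 mm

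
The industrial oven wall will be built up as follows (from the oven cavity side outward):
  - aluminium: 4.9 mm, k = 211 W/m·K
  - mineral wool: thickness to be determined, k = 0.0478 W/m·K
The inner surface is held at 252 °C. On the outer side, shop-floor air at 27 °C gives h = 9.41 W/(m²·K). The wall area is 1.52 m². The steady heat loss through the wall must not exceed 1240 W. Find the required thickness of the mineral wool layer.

Thermal resistances in series:
R_aluminium = L/(kA) = 0.0049/(211×1.52) = 1.528×10^-5 K/W
R_outer film = 1/(h_o·A) = 1/(9.41×1.52) = 0.06991 K/W
Sum of the known resistances R_other = 0.06993 K/W
Required total resistance R_tot = ΔT/Q_allow = 225/1240 = 0.1815 K/W
R_mineral wool = R_tot − R_other = 0.1115 K/W
L = R·k·A = 0.1115×0.0478×1.52

L ≈ 8.1 mm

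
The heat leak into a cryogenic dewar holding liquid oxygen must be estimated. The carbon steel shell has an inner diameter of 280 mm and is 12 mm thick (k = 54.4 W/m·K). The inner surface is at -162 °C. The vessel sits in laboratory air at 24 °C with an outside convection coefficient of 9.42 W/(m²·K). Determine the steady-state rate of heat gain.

Radial (spherical) resistances in series:
R_carbon steel shell = (1/0.14 − 1/0.152)/(4π×54.4) = 8.249×10^-4 K/W
R_outer film = 1/(h·4πr_o²) = 1/(9.42×4π×0.152²) = 0.3656 K/W
R_total = 0.3665 K/W
Q = ΔT/R_total = 186/0.3665

Q ≈ 508 W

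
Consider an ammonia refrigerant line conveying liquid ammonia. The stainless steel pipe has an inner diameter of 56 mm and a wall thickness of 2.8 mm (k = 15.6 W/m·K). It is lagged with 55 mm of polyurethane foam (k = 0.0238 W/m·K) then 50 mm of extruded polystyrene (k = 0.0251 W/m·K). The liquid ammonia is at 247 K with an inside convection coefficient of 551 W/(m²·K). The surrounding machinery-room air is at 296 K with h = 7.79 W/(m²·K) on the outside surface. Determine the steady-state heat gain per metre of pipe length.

For a radial system each layer contributes R = ln(r_out/r_in)/(2πkL); films add R = 1/(hA).
R_inner film = 1/(h_i·2πr₁L) = 1/(551×2π×0.028×1) = 0.01032 K/W
R_stainless steel pipe wall = ln(30.8/28)/(2π×15.6×1) = 9.724×10^-4 K/W
R_polyurethane foam = ln(85.8/30.8)/(2π×0.0238×1) = 6.851 K/W
R_extruded polystyrene = ln(135.8/85.8)/(2π×0.0251×1) = 2.911 K/W
R_outer film = 1/(h_o·2πr_oL) = 1/(7.79×2π×0.1358×1) = 0.1504 K/W
R_total = 9.924 K/W
Q = ΔT/R_total = 49/9.924

q′ ≈ 4.94 W/m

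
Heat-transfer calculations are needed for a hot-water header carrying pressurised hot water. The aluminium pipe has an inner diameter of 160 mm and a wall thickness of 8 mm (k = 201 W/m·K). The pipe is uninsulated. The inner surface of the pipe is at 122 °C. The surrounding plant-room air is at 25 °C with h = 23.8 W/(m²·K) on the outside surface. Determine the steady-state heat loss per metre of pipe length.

q′ ≈ 1280 W/m

Per-layer cylindrical resistances, series-summed:
R_aluminium pipe wall = ln(88/80)/(2π×201×1) = 7.547×10^-5 K/W
R_outer film = 1/(h_o·2πr_oL) = 1/(23.8×2π×0.088×1) = 0.07599 K/W
R_total = 0.07607 K/W
Q = ΔT/R_total = 97/0.07607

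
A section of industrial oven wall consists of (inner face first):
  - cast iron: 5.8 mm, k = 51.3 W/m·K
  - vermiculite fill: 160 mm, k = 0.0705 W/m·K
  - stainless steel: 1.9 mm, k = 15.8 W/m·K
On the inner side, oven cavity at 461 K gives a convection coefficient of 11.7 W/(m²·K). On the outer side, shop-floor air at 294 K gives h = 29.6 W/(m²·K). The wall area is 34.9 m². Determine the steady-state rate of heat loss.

Q ≈ 2440 W

Using the resistance-network approach (series):
R_inner film = 1/(h_i·A) = 1/(11.7×34.9) = 0.002449 K/W
R_cast iron = L/(kA) = 0.0058/(51.3×34.9) = 3.24×10^-6 K/W
R_vermiculite fill = L/(kA) = 0.16/(0.0705×34.9) = 0.06503 K/W
R_stainless steel = L/(kA) = 0.0019/(15.8×34.9) = 3.446×10^-6 K/W
R_outer film = 1/(h_o·A) = 1/(29.6×34.9) = 9.68×10^-4 K/W
R_total = 0.06845 K/W
Q = ΔT / R_total = 167 / 0.06845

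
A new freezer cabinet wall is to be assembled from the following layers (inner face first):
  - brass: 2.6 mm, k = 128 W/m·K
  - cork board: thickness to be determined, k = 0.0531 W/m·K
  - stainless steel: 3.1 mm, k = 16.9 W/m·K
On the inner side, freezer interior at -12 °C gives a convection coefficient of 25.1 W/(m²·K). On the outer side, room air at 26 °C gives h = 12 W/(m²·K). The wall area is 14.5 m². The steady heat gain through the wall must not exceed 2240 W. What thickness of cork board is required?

L ≈ 6.51 mm

Using the resistance-network approach (series):
R_inner film = 1/(h_i·A) = 1/(25.1×14.5) = 0.002748 K/W
R_brass = L/(kA) = 0.0026/(128×14.5) = 1.401×10^-6 K/W
R_stainless steel = L/(kA) = 0.0031/(16.9×14.5) = 1.265×10^-5 K/W
R_outer film = 1/(h_o·A) = 1/(12×14.5) = 0.005747 K/W
Sum of the known resistances R_other = 0.008509 K/W
Required total resistance R_tot = ΔT/Q_allow = 38/2240 = 0.01696 K/W
R_cork board = R_tot − R_other = 0.008455 K/W
L = R·k·A = 0.008455×0.0531×14.5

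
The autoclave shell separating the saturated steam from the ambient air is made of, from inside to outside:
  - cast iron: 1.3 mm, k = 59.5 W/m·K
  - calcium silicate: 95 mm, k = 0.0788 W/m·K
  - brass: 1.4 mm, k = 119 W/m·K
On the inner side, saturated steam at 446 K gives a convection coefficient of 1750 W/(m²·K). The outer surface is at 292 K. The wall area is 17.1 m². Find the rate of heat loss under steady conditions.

Q ≈ 2180 W

Series thermal resistances:
R_inner film = 1/(h_i·A) = 1/(1750×17.1) = 3.342×10^-5 K/W
R_cast iron = L/(kA) = 0.0013/(59.5×17.1) = 1.278×10^-6 K/W
R_calcium silicate = L/(kA) = 0.095/(0.0788×17.1) = 0.0705 K/W
R_brass = L/(kA) = 0.0014/(119×17.1) = 6.88×10^-7 K/W
R_total = 0.07054 K/W
Q = ΔT / R_total = 154 / 0.07054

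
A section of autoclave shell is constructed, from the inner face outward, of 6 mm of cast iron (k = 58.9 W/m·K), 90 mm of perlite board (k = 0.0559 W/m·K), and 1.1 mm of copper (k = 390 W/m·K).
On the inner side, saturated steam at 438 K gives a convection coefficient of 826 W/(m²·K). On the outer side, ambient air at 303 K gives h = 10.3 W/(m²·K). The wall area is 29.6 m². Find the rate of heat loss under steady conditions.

Q ≈ 2340 W

Series thermal resistances:
R_inner film = 1/(h_i·A) = 1/(826×29.6) = 4.09×10^-5 K/W
R_cast iron = L/(kA) = 0.006/(58.9×29.6) = 3.441×10^-6 K/W
R_perlite board = L/(kA) = 0.09/(0.0559×29.6) = 0.05439 K/W
R_copper = L/(kA) = 0.0011/(390×29.6) = 9.529×10^-8 K/W
R_outer film = 1/(h_o·A) = 1/(10.3×29.6) = 0.00328 K/W
R_total = 0.05772 K/W
Q = ΔT / R_total = 135 / 0.05772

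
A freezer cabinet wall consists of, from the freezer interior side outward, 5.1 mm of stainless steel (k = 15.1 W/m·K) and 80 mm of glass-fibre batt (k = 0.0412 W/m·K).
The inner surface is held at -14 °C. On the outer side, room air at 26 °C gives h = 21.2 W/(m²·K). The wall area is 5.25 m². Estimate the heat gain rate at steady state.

Q ≈ 106 W

Model the wall as resistances in series:
R_stainless steel = L/(kA) = 0.0051/(15.1×5.25) = 6.433×10^-5 K/W
R_glass-fibre batt = L/(kA) = 0.08/(0.0412×5.25) = 0.3699 K/W
R_outer film = 1/(h_o·A) = 1/(21.2×5.25) = 0.008985 K/W
R_total = 0.3789 K/W
Q = ΔT / R_total = 40 / 0.3789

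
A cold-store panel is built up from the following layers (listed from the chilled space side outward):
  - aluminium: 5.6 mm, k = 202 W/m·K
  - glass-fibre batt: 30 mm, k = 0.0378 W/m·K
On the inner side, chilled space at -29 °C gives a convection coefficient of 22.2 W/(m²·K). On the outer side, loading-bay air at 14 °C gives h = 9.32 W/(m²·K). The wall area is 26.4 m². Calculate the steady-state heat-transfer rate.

Using the resistance-network approach (series):
R_inner film = 1/(h_i·A) = 1/(22.2×26.4) = 0.001706 K/W
R_aluminium = L/(kA) = 0.0056/(202×26.4) = 1.05×10^-6 K/W
R_glass-fibre batt = L/(kA) = 0.03/(0.0378×26.4) = 0.03006 K/W
R_outer film = 1/(h_o·A) = 1/(9.32×26.4) = 0.004064 K/W
R_total = 0.03583 K/W
Q = ΔT / R_total = 43 / 0.03583

Q ≈ 1200 W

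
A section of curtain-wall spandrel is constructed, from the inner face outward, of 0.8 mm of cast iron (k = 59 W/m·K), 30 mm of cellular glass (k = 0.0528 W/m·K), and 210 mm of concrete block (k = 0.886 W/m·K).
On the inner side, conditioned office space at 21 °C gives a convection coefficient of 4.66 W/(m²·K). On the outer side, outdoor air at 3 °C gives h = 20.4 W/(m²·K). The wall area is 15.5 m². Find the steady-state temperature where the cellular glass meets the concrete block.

T ≈ 7.82 °C

Model the wall as resistances in series:
R_inner film = 1/(h_i·A) = 1/(4.66×15.5) = 0.01384 K/W
R_cast iron = L/(kA) = 0.0008/(59×15.5) = 8.748×10^-7 K/W
R_cellular glass = L/(kA) = 0.03/(0.0528×15.5) = 0.03666 K/W
R_concrete block = L/(kA) = 0.21/(0.886×15.5) = 0.01529 K/W
R_outer film = 1/(h_o·A) = 1/(20.4×15.5) = 0.003163 K/W
R_total = 0.06896 K/W;  Q = ΔT/R_total = 18/0.06896 = 261 W
T_interface = T_inner − Q·ΣR(inner→interface) = 21 − 261×0.0505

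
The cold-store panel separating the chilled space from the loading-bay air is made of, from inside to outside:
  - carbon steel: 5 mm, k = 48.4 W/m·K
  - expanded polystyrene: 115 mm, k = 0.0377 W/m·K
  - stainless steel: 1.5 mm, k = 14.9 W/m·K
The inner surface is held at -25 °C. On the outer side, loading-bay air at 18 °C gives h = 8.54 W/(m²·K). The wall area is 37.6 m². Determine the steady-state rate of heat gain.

Q ≈ 510 W

Treating each layer as a thermal resistance in series:
R_carbon steel = L/(kA) = 0.005/(48.4×37.6) = 2.747×10^-6 K/W
R_expanded polystyrene = L/(kA) = 0.115/(0.0377×37.6) = 0.08113 K/W
R_stainless steel = L/(kA) = 0.0015/(14.9×37.6) = 2.677×10^-6 K/W
R_outer film = 1/(h_o·A) = 1/(8.54×37.6) = 0.003114 K/W
R_total = 0.08425 K/W
Q = ΔT / R_total = 43 / 0.08425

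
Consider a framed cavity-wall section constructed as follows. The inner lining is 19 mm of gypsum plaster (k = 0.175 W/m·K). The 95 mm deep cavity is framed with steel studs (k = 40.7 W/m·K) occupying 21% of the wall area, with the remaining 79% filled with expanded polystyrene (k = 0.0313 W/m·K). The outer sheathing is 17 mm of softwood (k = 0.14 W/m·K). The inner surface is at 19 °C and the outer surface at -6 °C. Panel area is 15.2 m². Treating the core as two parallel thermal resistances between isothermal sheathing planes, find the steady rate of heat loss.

Sheathing layers in series; stud and cavity paths in parallel between them.
R_inner = 0.019/(0.175×15.2) = 0.007143 K/W
R_stud  = 0.095/(40.7×0.21×15.2) = 7.313×10^-4 K/W
R_cav   = 0.095/(0.0313×0.79×15.2) = 0.2528 K/W
1/R_core = 1/R_stud + 1/R_cav → R_core = 7.291×10^-4 K/W
R_outer = 0.017/(0.14×15.2) = 0.007989 K/W
R_total = 0.01586 K/W
Q = ΔT/R_total = 25/0.01586

Q ≈ 1580 W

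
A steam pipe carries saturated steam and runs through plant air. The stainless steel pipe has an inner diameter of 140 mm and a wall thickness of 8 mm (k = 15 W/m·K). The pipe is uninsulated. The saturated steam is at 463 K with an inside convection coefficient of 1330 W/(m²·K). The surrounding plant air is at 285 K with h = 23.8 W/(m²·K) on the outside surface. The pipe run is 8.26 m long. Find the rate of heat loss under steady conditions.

Per-layer cylindrical resistances, series-summed:
R_inner film = 1/(h_i·2πr₁L) = 1/(1330×2π×0.07×8.26) = 2.07×10^-4 K/W
R_stainless steel pipe wall = ln(78/70)/(2π×15×8.26) = 1.39×10^-4 K/W
R_outer film = 1/(h_o·2πr_oL) = 1/(23.8×2π×0.078×8.26) = 0.01038 K/W
R_total = 0.01073 K/W
Q = ΔT/R_total = 178/0.01073

Q ≈ 16600 W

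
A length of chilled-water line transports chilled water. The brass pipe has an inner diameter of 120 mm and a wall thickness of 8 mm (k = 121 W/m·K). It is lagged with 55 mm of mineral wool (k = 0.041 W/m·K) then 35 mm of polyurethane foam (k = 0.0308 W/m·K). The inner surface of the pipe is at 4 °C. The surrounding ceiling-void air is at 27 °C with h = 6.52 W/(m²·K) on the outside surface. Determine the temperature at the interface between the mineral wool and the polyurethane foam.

Cylindrical conduction, so R = ln(r₂/r₁)/(2πkL) per layer, in series:
R_brass pipe wall = ln(68/60)/(2π×121×1) = 1.646×10^-4 K/W
R_mineral wool = ln(123/68)/(2π×0.041×1) = 2.301 K/W
R_polyurethane foam = ln(158/123)/(2π×0.0308×1) = 1.294 K/W
R_outer film = 1/(h_o·2πr_oL) = 1/(6.52×2π×0.158×1) = 0.1545 K/W
R_total = 3.749 K/W
Q = ΔT/R_total = 23/3.749
Q = 6.13 W/m
T_interface = T_inner + Q·ΣR(inner→interface) = 4 + 6.13×2.301

T ≈ 18.1 °C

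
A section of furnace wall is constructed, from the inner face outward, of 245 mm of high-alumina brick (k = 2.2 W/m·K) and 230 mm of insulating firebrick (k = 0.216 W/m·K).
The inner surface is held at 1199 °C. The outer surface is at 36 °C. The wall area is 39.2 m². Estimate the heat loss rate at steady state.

Q ≈ 38800 W

Using the resistance-network approach (series):
R_high-alumina brick = L/(kA) = 0.245/(2.2×39.2) = 0.002841 K/W
R_insulating firebrick = L/(kA) = 0.23/(0.216×39.2) = 0.02716 K/W
R_total = 0.03 K/W
Q = ΔT / R_total = 1163 / 0.03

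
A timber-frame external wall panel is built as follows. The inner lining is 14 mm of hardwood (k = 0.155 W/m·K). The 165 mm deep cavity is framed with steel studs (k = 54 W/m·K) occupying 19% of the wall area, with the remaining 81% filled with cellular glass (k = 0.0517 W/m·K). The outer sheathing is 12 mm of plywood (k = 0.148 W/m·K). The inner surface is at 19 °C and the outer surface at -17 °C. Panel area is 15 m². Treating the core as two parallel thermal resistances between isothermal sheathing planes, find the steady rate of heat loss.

Q ≈ 2880 W

Sheathing layers in series; stud and cavity paths in parallel between them.
R_inner = 0.014/(0.155×15) = 0.006022 K/W
R_stud  = 0.165/(54×0.19×15) = 0.001072 K/W
R_cav   = 0.165/(0.0517×0.81×15) = 0.2627 K/W
1/R_core = 1/R_stud + 1/R_cav → R_core = 0.001068 K/W
R_outer = 0.012/(0.148×15) = 0.005405 K/W
R_total = 0.01249 K/W
Q = ΔT/R_total = 36/0.01249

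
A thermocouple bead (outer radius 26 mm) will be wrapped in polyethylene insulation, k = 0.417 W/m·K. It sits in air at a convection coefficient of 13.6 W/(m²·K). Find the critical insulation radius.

For a sphere r_cr = 2k/h = 2×0.417/13.6
r_cr = 61.3 mm; since the bare radius (26 mm) is below r_cr, adding a thin layer of insulation will *increase* heat loss.

r_cr ≈ 61.3 mm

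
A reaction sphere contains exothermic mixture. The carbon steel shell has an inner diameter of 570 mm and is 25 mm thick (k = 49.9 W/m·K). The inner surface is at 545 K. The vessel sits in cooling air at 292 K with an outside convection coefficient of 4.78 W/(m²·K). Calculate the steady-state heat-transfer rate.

Radial (spherical) resistances in series:
R_carbon steel shell = (1/0.285 − 1/0.31)/(4π×49.9) = 4.513×10^-4 K/W
R_outer film = 1/(h·4πr_o²) = 1/(4.78×4π×0.31²) = 0.1732 K/W
R_total = 0.1737 K/W
Q = ΔT/R_total = 253/0.1737

Q ≈ 1460 W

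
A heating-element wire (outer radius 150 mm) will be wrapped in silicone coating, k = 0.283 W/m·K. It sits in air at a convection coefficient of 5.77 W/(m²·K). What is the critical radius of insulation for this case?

For a cylinder r_cr = k/h = 0.283/5.77
r_cr = 49 mm; since the bare radius (150 mm) is above r_cr, any added insulation will reduce heat loss.

r_cr ≈ 49 mm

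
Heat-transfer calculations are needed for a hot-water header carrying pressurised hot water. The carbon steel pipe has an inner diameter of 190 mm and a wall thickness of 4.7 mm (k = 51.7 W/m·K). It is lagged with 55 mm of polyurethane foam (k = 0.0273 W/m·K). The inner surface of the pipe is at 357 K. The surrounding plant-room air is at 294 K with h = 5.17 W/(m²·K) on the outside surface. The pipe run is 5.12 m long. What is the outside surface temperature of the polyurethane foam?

For a radial system each layer contributes R = ln(r_out/r_in)/(2πkL); films add R = 1/(hA).
R_carbon steel pipe wall = ln(99.7/95)/(2π×51.7×5.12) = 2.903×10^-5 K/W
R_polyurethane foam = ln(154.7/99.7)/(2π×0.0273×5.12) = 0.5002 K/W
R_outer film = 1/(h_o·2πr_oL) = 1/(5.17×2π×0.1547×5.12) = 0.03887 K/W
R_total = 0.5391 K/W
Q = ΔT/R_total = 63/0.5391
Q = 117 W
T_interface = T_inner − Q·ΣR(inner→interface) = 357 − 117×0.5003

T ≈ 299 K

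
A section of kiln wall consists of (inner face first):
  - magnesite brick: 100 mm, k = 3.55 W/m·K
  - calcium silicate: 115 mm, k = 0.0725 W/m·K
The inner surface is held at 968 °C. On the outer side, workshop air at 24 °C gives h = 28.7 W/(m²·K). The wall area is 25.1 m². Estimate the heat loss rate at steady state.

Q ≈ 14400 W

Treating each layer as a thermal resistance in series:
R_magnesite brick = L/(kA) = 0.1/(3.55×25.1) = 0.001122 K/W
R_calcium silicate = L/(kA) = 0.115/(0.0725×25.1) = 0.0632 K/W
R_outer film = 1/(h_o·A) = 1/(28.7×25.1) = 0.001388 K/W
R_total = 0.06571 K/W
Q = ΔT / R_total = 944 / 0.06571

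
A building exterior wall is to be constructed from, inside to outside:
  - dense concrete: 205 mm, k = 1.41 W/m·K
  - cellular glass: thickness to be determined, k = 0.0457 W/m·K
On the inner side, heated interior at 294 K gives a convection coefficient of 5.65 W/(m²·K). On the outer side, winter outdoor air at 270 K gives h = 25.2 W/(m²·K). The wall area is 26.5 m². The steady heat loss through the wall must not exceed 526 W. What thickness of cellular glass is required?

L ≈ 38.7 mm

Using the resistance-network approach (series):
R_inner film = 1/(h_i·A) = 1/(5.65×26.5) = 0.006679 K/W
R_dense concrete = L/(kA) = 0.205/(1.41×26.5) = 0.005486 K/W
R_outer film = 1/(h_o·A) = 1/(25.2×26.5) = 0.001497 K/W
Sum of the known resistances R_other = 0.01366 K/W
Required total resistance R_tot = ΔT/Q_allow = 24/526 = 0.04563 K/W
R_cellular glass = R_tot − R_other = 0.03196 K/W
L = R·k·A = 0.03196×0.0457×26.5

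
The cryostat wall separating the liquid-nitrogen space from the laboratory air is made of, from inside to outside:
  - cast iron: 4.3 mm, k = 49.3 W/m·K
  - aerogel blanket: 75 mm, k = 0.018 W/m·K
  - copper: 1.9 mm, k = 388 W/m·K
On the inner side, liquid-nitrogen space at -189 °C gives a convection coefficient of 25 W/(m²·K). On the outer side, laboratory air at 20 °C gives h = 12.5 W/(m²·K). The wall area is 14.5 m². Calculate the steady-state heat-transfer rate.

Q ≈ 707 W

Series thermal resistances:
R_inner film = 1/(h_i·A) = 1/(25×14.5) = 0.002759 K/W
R_cast iron = L/(kA) = 0.0043/(49.3×14.5) = 6.015×10^-6 K/W
R_aerogel blanket = L/(kA) = 0.075/(0.018×14.5) = 0.2874 K/W
R_copper = L/(kA) = 0.0019/(388×14.5) = 3.377×10^-7 K/W
R_outer film = 1/(h_o·A) = 1/(12.5×14.5) = 0.005517 K/W
R_total = 0.2956 K/W
Q = ΔT / R_total = 209 / 0.2956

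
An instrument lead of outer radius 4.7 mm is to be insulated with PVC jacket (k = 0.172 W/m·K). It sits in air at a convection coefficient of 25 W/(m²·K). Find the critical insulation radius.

r_cr ≈ 6.88 mm

For a cylinder r_cr = k/h = 0.172/25
r_cr = 6.88 mm; since the bare radius (4.7 mm) is below r_cr, adding a thin layer of insulation will *increase* heat loss.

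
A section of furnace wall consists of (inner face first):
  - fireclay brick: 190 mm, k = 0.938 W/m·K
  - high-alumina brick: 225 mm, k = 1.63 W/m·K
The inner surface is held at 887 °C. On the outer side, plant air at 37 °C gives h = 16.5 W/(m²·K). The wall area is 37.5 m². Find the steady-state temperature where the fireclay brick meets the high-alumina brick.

T ≈ 458 °C

Treating each layer as a thermal resistance in series:
R_fireclay brick = L/(kA) = 0.19/(0.938×37.5) = 0.005402 K/W
R_high-alumina brick = L/(kA) = 0.225/(1.63×37.5) = 0.003681 K/W
R_outer film = 1/(h_o·A) = 1/(16.5×37.5) = 0.001616 K/W
R_total = 0.0107 K/W;  Q = ΔT/R_total = 850/0.0107 = 79450 W
T_interface = T_inner − Q·ΣR(inner→interface) = 887 − 79400×0.005402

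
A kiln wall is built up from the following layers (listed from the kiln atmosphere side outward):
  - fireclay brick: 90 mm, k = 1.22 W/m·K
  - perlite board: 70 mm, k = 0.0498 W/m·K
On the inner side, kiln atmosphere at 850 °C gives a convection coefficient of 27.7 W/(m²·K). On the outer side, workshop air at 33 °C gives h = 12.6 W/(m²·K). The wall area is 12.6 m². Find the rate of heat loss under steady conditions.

Model the wall as resistances in series:
R_inner film = 1/(h_i·A) = 1/(27.7×12.6) = 0.002865 K/W
R_fireclay brick = L/(kA) = 0.09/(1.22×12.6) = 0.005855 K/W
R_perlite board = L/(kA) = 0.07/(0.0498×12.6) = 0.1116 K/W
R_outer film = 1/(h_o·A) = 1/(12.6×12.6) = 0.006299 K/W
R_total = 0.1266 K/W
Q = ΔT / R_total = 817 / 0.1266

Q ≈ 6450 W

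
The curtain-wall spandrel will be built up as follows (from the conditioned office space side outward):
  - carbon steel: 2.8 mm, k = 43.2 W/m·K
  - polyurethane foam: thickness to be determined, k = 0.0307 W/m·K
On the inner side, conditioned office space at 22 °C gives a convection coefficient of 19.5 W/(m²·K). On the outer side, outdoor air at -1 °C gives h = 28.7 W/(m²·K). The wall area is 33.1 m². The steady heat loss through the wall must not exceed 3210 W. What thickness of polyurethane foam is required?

Thermal resistances in series:
R_inner film = 1/(h_i·A) = 1/(19.5×33.1) = 0.001549 K/W
R_carbon steel = L/(kA) = 0.0028/(43.2×33.1) = 1.958×10^-6 K/W
R_outer film = 1/(h_o·A) = 1/(28.7×33.1) = 0.001053 K/W
Sum of the known resistances R_other = 0.002604 K/W
Required total resistance R_tot = ΔT/Q_allow = 23/3210 = 0.007165 K/W
R_polyurethane foam = R_tot − R_other = 0.004561 K/W
L = R·k·A = 0.004561×0.0307×33.1

L ≈ 4.63 mm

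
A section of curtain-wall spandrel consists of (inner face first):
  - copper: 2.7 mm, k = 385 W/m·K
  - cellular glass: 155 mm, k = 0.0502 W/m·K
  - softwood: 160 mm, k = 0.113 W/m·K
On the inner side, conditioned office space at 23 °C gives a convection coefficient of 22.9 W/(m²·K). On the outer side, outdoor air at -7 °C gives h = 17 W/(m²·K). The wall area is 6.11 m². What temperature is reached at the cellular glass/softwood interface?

T ≈ 2.61 °C

Treating each layer as a thermal resistance in series:
R_inner film = 1/(h_i·A) = 1/(22.9×6.11) = 0.007147 K/W
R_copper = L/(kA) = 0.0027/(385×6.11) = 1.148×10^-6 K/W
R_cellular glass = L/(kA) = 0.155/(0.0502×6.11) = 0.5053 K/W
R_softwood = L/(kA) = 0.16/(0.113×6.11) = 0.2317 K/W
R_outer film = 1/(h_o·A) = 1/(17×6.11) = 0.009627 K/W
R_total = 0.7539 K/W;  Q = ΔT/R_total = 30/0.7539 = 39.8 W
T_interface = T_inner − Q·ΣR(inner→interface) = 23 − 39.8×0.5125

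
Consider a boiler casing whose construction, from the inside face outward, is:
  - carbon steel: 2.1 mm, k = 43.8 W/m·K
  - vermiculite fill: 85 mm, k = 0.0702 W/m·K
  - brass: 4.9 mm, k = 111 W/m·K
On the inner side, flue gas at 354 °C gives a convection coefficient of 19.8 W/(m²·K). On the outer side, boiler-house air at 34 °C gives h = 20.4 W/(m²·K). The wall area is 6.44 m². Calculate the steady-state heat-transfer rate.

Treating each layer as a thermal resistance in series:
R_inner film = 1/(h_i·A) = 1/(19.8×6.44) = 0.007842 K/W
R_carbon steel = L/(kA) = 0.0021/(43.8×6.44) = 7.445×10^-6 K/W
R_vermiculite fill = L/(kA) = 0.085/(0.0702×6.44) = 0.188 K/W
R_brass = L/(kA) = 0.0049/(111×6.44) = 6.855×10^-6 K/W
R_outer film = 1/(h_o·A) = 1/(20.4×6.44) = 0.007612 K/W
R_total = 0.2035 K/W
Q = ΔT / R_total = 320 / 0.2035

Q ≈ 1570 W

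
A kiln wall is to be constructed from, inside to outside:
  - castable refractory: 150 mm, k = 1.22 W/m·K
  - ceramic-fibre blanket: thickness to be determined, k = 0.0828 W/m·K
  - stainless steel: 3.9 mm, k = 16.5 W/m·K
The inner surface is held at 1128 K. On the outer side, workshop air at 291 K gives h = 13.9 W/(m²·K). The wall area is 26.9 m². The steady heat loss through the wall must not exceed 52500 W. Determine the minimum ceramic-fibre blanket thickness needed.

Model the wall as resistances in series:
R_castable refractory = L/(kA) = 0.15/(1.22×26.9) = 0.004571 K/W
R_stainless steel = L/(kA) = 0.0039/(16.5×26.9) = 8.787×10^-6 K/W
R_outer film = 1/(h_o·A) = 1/(13.9×26.9) = 0.002674 K/W
Sum of the known resistances R_other = 0.007254 K/W
Required total resistance R_tot = ΔT/Q_allow = 837/52500 = 0.01594 K/W
R_ceramic-fibre blanket = R_tot − R_other = 0.008689 K/W
L = R·k·A = 0.008689×0.0828×26.9

L ≈ 19.4 mm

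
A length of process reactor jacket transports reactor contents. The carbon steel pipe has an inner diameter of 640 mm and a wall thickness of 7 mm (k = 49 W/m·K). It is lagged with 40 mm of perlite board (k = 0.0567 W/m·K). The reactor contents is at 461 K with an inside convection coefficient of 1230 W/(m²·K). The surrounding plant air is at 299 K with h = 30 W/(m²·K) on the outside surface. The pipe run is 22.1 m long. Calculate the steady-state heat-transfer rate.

Radial resistances (cylindrical: R_cond = ln(r_o/r_i)/(2πkL), R_conv = 1/(h·2πrL)):
R_inner film = 1/(h_i·2πr₁L) = 1/(1230×2π×0.32×22.1) = 1.83×10^-5 K/W
R_carbon steel pipe wall = ln(327/320)/(2π×49×22.1) = 3.18×10^-6 K/W
R_perlite board = ln(367/327)/(2π×0.0567×22.1) = 0.01466 K/W
R_outer film = 1/(h_o·2πr_oL) = 1/(30×2π×0.367×22.1) = 6.541×10^-4 K/W
R_total = 0.01533 K/W
Q = ΔT/R_total = 162/0.01533

Q ≈ 10600 W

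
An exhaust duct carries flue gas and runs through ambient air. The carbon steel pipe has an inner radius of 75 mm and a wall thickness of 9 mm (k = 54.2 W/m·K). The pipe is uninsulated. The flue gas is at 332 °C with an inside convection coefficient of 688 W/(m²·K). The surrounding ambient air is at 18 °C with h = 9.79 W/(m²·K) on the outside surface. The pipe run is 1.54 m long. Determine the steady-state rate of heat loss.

Q ≈ 2460 W

Radial resistances (cylindrical: R_cond = ln(r_o/r_i)/(2πkL), R_conv = 1/(h·2πrL)):
R_inner film = 1/(h_i·2πr₁L) = 1/(688×2π×0.075×1.54) = 0.002003 K/W
R_carbon steel pipe wall = ln(84/75)/(2π×54.2×1.54) = 2.161×10^-4 K/W
R_outer film = 1/(h_o·2πr_oL) = 1/(9.79×2π×0.084×1.54) = 0.1257 K/W
R_total = 0.1279 K/W
Q = ΔT/R_total = 314/0.1279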